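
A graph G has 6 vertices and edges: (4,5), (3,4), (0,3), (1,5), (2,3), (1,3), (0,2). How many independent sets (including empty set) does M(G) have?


An independent set in a graphic matroid is an acyclic edge subset.
G has 6 vertices and 7 edges.
Enumerate all 2^7 = 128 subsets, checking for acyclicity.
Total independent sets = 105.

105


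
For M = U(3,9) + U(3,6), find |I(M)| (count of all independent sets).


For a direct sum, |I(M1+M2)| = |I(M1)| * |I(M2)|.
|I(U(3,9))| = sum C(9,k) for k=0..3 = 130.
|I(U(3,6))| = sum C(6,k) for k=0..3 = 42.
Total = 130 * 42 = 5460.

5460


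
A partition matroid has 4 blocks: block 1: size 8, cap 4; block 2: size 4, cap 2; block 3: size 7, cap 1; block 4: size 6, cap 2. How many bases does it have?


A basis picks exactly ci elements from block i.
Number of bases = product of C(|Si|, ci).
= C(8,4) * C(4,2) * C(7,1) * C(6,2)
= 70 * 6 * 7 * 15
= 44100.

44100


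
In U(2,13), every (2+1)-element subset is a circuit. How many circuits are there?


In U(2,13), circuits are the (3)-element subsets.
Any set of 3 elements is dependent, and removing any one element gives
an independent set of size 2, so it is a minimal dependent set.
Number of circuits = (13 choose 3) = 286.

286


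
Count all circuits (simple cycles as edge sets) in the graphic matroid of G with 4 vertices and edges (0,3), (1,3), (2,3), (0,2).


A circuit in a graphic matroid = edge set of a simple cycle.
G has 4 vertices and 4 edges.
Enumerating all minimal edge subsets forming cycles...
Total circuits found: 1.

1


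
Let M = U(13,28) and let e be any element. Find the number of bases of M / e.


Contracting e from U(13,28) gives U(12,27).
Bases of U(12,27) = C(27,12) = 17383860.

17383860


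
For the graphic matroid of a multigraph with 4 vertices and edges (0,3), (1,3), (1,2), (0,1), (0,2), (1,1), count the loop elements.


In a graphic matroid, a loop is a self-loop edge (u,u) with rank 0.
Examining all 6 edges for self-loops...
Self-loops found: (1,1)
Number of loops = 1.

1


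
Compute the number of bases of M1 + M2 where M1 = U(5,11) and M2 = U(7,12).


Bases of a direct sum M1 + M2: |B| = |B(M1)| * |B(M2)|.
|B(U(5,11))| = C(11,5) = 462.
|B(U(7,12))| = C(12,7) = 792.
Total bases = 462 * 792 = 365904.

365904


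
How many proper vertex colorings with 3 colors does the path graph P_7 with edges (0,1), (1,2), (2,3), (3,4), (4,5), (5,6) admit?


P(P_7, k) = k * (k-1)^(6).
P(3) = 3 * 2^6 = 3 * 64 = 192.

192


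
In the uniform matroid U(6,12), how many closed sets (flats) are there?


Flats of U(6,12): every subset of size < 6 is a flat, plus E itself.
Count = (12 choose 0) + (12 choose 1) + (12 choose 2) + (12 choose 3) + (12 choose 4) + (12 choose 5) + 1
     = 1 + 12 + 66 + 220 + 495 + 792 + 1
     = 1587.

1587


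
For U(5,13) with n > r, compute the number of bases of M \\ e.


Deleting e from U(5,13) gives U(5,12) since n > r.
Bases of U(5,12) = C(12,5) = 792.

792


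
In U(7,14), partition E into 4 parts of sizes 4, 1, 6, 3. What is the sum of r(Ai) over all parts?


r(Ai) = min(|Ai|, 7) for each part.
Sum = min(4,7) + min(1,7) + min(6,7) + min(3,7)
    = 4 + 1 + 6 + 3
    = 14.

14


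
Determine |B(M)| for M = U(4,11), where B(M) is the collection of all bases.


Bases of U(4,11) are all 4-element subsets of the 11-element ground set.
Number of bases = C(11,4).
C(11,4) = (11 * 10 * 9 * 8) / (1 * 2 * 3 * 4) = 330.

330


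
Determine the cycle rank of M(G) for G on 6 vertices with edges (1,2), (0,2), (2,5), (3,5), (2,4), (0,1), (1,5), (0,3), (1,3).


Cycle rank (nullity) = |E| - r(M) = |E| - (|V| - c).
|E| = 9, |V| = 6, c = 1.
Nullity = 9 - (6 - 1) = 9 - 5 = 4.

4


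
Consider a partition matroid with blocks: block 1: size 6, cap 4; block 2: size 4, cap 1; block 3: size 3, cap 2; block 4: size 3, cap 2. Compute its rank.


Rank of a partition matroid = sum of min(|Si|, ci) for each block.
= min(6,4) + min(4,1) + min(3,2) + min(3,2)
= 4 + 1 + 2 + 2
= 9.

9


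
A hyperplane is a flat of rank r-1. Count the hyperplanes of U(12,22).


Hyperplanes of U(12,22) are flats of rank 11.
In a uniform matroid, these are exactly the (11)-element subsets.
Count = C(22,11) = 22! / (11! * 11!) = 705432.

705432


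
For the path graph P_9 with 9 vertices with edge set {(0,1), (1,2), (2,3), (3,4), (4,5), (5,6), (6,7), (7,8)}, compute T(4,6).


A path on 9 vertices is a tree with 8 edges.
T(x,y) = x^(8) for any tree.
T(4,6) = 4^8 = 65536.

65536


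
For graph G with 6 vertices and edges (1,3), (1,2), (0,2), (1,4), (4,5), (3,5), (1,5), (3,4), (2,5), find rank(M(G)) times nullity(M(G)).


r(M) = |V| - c = 6 - 1 = 5.
nullity = |E| - r(M) = 9 - 5 = 4.
Product = 5 * 4 = 20.

20


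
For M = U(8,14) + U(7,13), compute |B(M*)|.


(M1+M2)* = M1* + M2*.
M1* = U(6,14), bases: C(14,6) = 3003.
M2* = U(6,13), bases: C(13,6) = 1716.
|B(M*)| = 3003 * 1716 = 5153148.

5153148


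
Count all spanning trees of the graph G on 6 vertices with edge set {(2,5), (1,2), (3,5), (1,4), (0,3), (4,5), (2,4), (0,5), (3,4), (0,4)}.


By Kirchhoff's matrix tree theorem, the number of spanning trees equals
the determinant of any cofactor of the Laplacian matrix L.
G has 6 vertices and 10 edges.
Computing the (5 x 5) cofactor determinant gives 104.

104


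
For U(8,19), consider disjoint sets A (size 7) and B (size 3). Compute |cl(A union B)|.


|A union B| = 7 + 3 = 10 (disjoint).
In U(8,19), cl(S) = S if |S| < 8, else cl(S) = E.
Since 10 >= 8, cl(A union B) = E.
|cl(A union B)| = 19.

19


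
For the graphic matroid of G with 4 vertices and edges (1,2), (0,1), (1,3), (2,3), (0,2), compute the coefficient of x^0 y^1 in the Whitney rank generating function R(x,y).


R(x,y) = sum over A in 2^E of x^(r(E)-r(A)) * y^(|A|-r(A)).
G has 4 vertices, 5 edges. r(E) = 3.
Enumerate all 2^5 = 32 subsets.
Count subsets with r(E)-r(A)=0 and |A|-r(A)=1: 5.

5


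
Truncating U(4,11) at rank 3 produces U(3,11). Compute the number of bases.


Truncating U(4,11) to rank 3 gives U(3,11).
Bases of U(3,11) are all 3-element subsets of 11 elements.
Number of bases = C(11,3) = 11! / (3! * 8!) = 165.

165


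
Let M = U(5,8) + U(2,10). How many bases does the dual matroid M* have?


(M1+M2)* = M1* + M2*.
M1* = U(3,8), bases: C(8,3) = 56.
M2* = U(8,10), bases: C(10,8) = 45.
|B(M*)| = 56 * 45 = 2520.

2520


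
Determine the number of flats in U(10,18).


Flats of U(10,18): every subset of size < 10 is a flat, plus E itself.
Count = C(18,0) + C(18,1) + C(18,2) + C(18,3) + C(18,4) + C(18,5) + C(18,6) + C(18,7) + C(18,8) + C(18,9) + 1
     = 1 + 18 + 153 + 816 + 3060 + 8568 + 18564 + 31824 + 43758 + 48620 + 1
     = 155383.

155383


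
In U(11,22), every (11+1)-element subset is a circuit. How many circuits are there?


In U(11,22), circuits are the (12)-element subsets.
Any set of 12 elements is dependent, and removing any one element gives
an independent set of size 11, so it is a minimal dependent set.
Number of circuits = (22 choose 12) = 646646.

646646


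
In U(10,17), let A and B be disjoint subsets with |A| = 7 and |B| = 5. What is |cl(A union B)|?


|A union B| = 7 + 5 = 12 (disjoint).
In U(10,17), cl(S) = S if |S| < 10, else cl(S) = E.
Since 12 >= 10, cl(A union B) = E.
|cl(A union B)| = 17.

17


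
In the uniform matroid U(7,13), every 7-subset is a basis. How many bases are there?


Bases of U(7,13) are all 7-element subsets of the 13-element ground set.
Number of bases = C(13,7).
C(13,7) = 1716.

1716


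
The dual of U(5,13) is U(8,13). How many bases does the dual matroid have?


The dual of U(r,n) is U(n-r, n) = U(8,13).
Bases of U(8,13) are all (8)-element subsets.
|B(M*)| = C(13,8) = 13! / (8! * 5!) = 1287.

1287


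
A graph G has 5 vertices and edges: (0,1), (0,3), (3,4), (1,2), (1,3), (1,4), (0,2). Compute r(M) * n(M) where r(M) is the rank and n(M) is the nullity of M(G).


r(M) = |V| - c = 5 - 1 = 4.
nullity = |E| - r(M) = 7 - 4 = 3.
Product = 4 * 3 = 12.

12


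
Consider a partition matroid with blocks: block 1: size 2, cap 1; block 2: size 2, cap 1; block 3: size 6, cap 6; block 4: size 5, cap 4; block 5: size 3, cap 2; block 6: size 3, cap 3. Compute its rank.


Rank of a partition matroid = sum of min(|Si|, ci) for each block.
= min(2,1) + min(2,1) + min(6,6) + min(5,4) + min(3,2) + min(3,3)
= 1 + 1 + 6 + 4 + 2 + 3
= 17.

17


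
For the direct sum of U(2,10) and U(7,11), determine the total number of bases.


Bases of a direct sum M1 + M2: |B| = |B(M1)| * |B(M2)|.
|B(U(2,10))| = C(10,2) = 45.
|B(U(7,11))| = C(11,7) = 330.
Total bases = 45 * 330 = 14850.

14850


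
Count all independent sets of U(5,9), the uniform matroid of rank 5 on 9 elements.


Independent sets of U(5,9) are all subsets of size <= 5.
Count = (9 choose 0) + (9 choose 1) + (9 choose 2) + (9 choose 3) + (9 choose 4) + (9 choose 5)
     = 1 + 9 + 36 + 84 + 126 + 126
     = 382.

382


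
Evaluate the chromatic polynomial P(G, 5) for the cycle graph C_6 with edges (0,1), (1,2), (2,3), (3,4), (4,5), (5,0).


P(C_6, k) = (k-1)^6 + (-1)^6*(k-1).
P(5) = (4)^6 + 4
= 4096 + 4 = 4100.

4100


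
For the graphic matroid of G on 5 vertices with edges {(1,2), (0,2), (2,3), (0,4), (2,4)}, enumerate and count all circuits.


A circuit in a graphic matroid = edge set of a simple cycle.
G has 5 vertices and 5 edges.
Enumerating all minimal edge subsets forming cycles...
Total circuits found: 1.

1


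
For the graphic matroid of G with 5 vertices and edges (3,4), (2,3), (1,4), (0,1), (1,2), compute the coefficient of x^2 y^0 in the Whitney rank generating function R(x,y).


R(x,y) = sum over A in 2^E of x^(r(E)-r(A)) * y^(|A|-r(A)).
G has 5 vertices, 5 edges. r(E) = 4.
Enumerate all 2^5 = 32 subsets.
Count subsets with r(E)-r(A)=2 and |A|-r(A)=0: 10.

10


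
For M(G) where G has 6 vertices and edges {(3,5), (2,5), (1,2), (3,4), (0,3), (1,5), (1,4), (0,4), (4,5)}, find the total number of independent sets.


An independent set in a graphic matroid is an acyclic edge subset.
G has 6 vertices and 9 edges.
Enumerate all 2^9 = 512 subsets, checking for acyclicity.
Total independent sets = 280.

280


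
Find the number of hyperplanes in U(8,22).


Hyperplanes of U(8,22) are flats of rank 7.
In a uniform matroid, these are exactly the (7)-element subsets.
Count = (22 choose 7) = 170544.

170544


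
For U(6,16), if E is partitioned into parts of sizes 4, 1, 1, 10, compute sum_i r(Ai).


r(Ai) = min(|Ai|, 6) for each part.
Sum = min(4,6) + min(1,6) + min(1,6) + min(10,6)
    = 4 + 1 + 1 + 6
    = 12.

12


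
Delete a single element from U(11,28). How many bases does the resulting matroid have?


Deleting e from U(11,28) gives U(11,27) since n > r.
Bases of U(11,27) = (27 choose 11) = 13037895.

13037895


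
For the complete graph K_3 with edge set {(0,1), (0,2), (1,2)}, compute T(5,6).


T(K_3; x,y) = x^2 + x + y.
T(5,6) = 25 + 5 + 6 = 36.

36


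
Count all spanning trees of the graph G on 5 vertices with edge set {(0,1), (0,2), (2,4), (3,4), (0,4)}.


By Kirchhoff's matrix tree theorem, the number of spanning trees equals
the determinant of any cofactor of the Laplacian matrix L.
G has 5 vertices and 5 edges.
Computing the (4 x 4) cofactor determinant gives 3.

3


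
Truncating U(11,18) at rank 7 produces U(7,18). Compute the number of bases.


Truncating U(11,18) to rank 7 gives U(7,18).
Bases of U(7,18) are all 7-element subsets of 18 elements.
Number of bases = C(18,7) = 31824.

31824


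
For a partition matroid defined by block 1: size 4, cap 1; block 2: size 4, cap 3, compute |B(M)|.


A basis picks exactly ci elements from block i.
Number of bases = product of C(|Si|, ci).
= C(4,1) * C(4,3)
= 4 * 4
= 16.

16


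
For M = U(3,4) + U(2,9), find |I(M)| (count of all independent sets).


For a direct sum, |I(M1+M2)| = |I(M1)| * |I(M2)|.
|I(U(3,4))| = sum C(4,k) for k=0..3 = 15.
|I(U(2,9))| = sum C(9,k) for k=0..2 = 46.
Total = 15 * 46 = 690.

690


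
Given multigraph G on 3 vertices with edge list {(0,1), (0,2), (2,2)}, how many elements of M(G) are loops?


In a graphic matroid, a loop is a self-loop edge (u,u) with rank 0.
Examining all 3 edges for self-loops...
Self-loops found: (2,2)
Number of loops = 1.

1


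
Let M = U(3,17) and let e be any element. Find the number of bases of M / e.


Contracting e from U(3,17) gives U(2,16).
Bases of U(2,16) = C(16,2) = (16 * 15) / (1 * 2) = 120.

120


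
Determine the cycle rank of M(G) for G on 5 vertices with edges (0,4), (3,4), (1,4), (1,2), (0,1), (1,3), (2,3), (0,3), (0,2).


Cycle rank (nullity) = |E| - r(M) = |E| - (|V| - c).
|E| = 9, |V| = 5, c = 1.
Nullity = 9 - (5 - 1) = 9 - 4 = 5.

5


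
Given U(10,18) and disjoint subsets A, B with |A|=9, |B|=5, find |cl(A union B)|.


|A union B| = 9 + 5 = 14 (disjoint).
In U(10,18), cl(S) = S if |S| < 10, else cl(S) = E.
Since 14 >= 10, cl(A union B) = E.
|cl(A union B)| = 18.

18


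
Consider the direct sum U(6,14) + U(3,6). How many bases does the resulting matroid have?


Bases of a direct sum M1 + M2: |B| = |B(M1)| * |B(M2)|.
|B(U(6,14))| = C(14,6) = 3003.
|B(U(3,6))| = C(6,3) = 20.
Total bases = 3003 * 20 = 60060.

60060


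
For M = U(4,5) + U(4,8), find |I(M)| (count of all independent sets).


For a direct sum, |I(M1+M2)| = |I(M1)| * |I(M2)|.
|I(U(4,5))| = sum C(5,k) for k=0..4 = 31.
|I(U(4,8))| = sum C(8,k) for k=0..4 = 163.
Total = 31 * 163 = 5053.

5053


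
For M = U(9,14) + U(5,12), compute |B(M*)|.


(M1+M2)* = M1* + M2*.
M1* = U(5,14), bases: C(14,5) = 2002.
M2* = U(7,12), bases: C(12,7) = 792.
|B(M*)| = 2002 * 792 = 1585584.

1585584


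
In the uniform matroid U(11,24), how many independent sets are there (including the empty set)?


Independent sets of U(11,24) are all subsets of size <= 11.
Count = C(24,0) + C(24,1) + C(24,2) + C(24,3) + C(24,4) + C(24,5) + C(24,6) + C(24,7) + C(24,8) + C(24,9) + C(24,10) + C(24,11)
     = 1 + 24 + 276 + 2024 + 10626 + 42504 + 134596 + 346104 + 735471 + 1307504 + 1961256 + 2496144
     = 7036530.

7036530


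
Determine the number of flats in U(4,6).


Flats of U(4,6): every subset of size < 4 is a flat, plus E itself.
Count = (6 choose 0) + (6 choose 1) + (6 choose 2) + (6 choose 3) + 1
     = 1 + 6 + 15 + 20 + 1
     = 43.

43


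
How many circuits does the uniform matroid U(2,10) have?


In U(2,10), circuits are the (3)-element subsets.
Any set of 3 elements is dependent, and removing any one element gives
an independent set of size 2, so it is a minimal dependent set.
Number of circuits = C(10,3) = (10 * 9 * 8) / (1 * 2 * 3) = 120.

120


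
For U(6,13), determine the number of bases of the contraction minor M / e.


Contracting e from U(6,13) gives U(5,12).
Bases of U(5,12) = (12 choose 5) = 792.

792


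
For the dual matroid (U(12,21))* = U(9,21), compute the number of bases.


The dual of U(r,n) is U(n-r, n) = U(9,21).
Bases of U(9,21) are all (9)-element subsets.
|B(M*)| = (21 choose 9) = 293930.

293930


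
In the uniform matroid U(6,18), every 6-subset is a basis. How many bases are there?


Bases of U(6,18) are all 6-element subsets of the 18-element ground set.
Number of bases = C(18,6).
(18 choose 6) = 18564.

18564


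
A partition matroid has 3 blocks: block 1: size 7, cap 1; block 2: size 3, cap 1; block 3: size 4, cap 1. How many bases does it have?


A basis picks exactly ci elements from block i.
Number of bases = product of C(|Si|, ci).
= C(7,1) * C(3,1) * C(4,1)
= 7 * 3 * 4
= 84.

84


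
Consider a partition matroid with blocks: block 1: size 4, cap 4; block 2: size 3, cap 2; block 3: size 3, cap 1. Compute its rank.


Rank of a partition matroid = sum of min(|Si|, ci) for each block.
= min(4,4) + min(3,2) + min(3,1)
= 4 + 2 + 1
= 7.

7


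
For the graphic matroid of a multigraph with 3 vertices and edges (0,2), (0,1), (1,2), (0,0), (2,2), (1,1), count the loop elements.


In a graphic matroid, a loop is a self-loop edge (u,u) with rank 0.
Examining all 6 edges for self-loops...
Self-loops found: (0,0), (2,2), (1,1)
Number of loops = 3.

3


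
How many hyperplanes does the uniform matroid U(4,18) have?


Hyperplanes of U(4,18) are flats of rank 3.
In a uniform matroid, these are exactly the (3)-element subsets.
Count = (18 choose 3) = 816.

816


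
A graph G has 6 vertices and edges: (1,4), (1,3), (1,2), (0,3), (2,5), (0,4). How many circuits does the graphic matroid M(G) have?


A circuit in a graphic matroid = edge set of a simple cycle.
G has 6 vertices and 6 edges.
Enumerating all minimal edge subsets forming cycles...
Total circuits found: 1.

1


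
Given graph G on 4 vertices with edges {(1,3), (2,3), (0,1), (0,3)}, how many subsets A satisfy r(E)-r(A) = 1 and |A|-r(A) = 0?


R(x,y) = sum over A in 2^E of x^(r(E)-r(A)) * y^(|A|-r(A)).
G has 4 vertices, 4 edges. r(E) = 3.
Enumerate all 2^4 = 16 subsets.
Count subsets with r(E)-r(A)=1 and |A|-r(A)=0: 6.

6


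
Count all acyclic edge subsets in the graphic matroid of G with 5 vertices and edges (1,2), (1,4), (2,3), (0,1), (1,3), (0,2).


An independent set in a graphic matroid is an acyclic edge subset.
G has 5 vertices and 6 edges.
Enumerate all 2^6 = 64 subsets, checking for acyclicity.
Total independent sets = 48.

48


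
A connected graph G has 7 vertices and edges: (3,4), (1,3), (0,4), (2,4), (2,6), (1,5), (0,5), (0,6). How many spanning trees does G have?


By Kirchhoff's matrix tree theorem, the number of spanning trees equals
the determinant of any cofactor of the Laplacian matrix L.
G has 7 vertices and 8 edges.
Computing the (6 x 6) cofactor determinant gives 19.

19


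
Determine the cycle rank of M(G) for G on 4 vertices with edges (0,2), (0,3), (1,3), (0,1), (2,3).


Cycle rank (nullity) = |E| - r(M) = |E| - (|V| - c).
|E| = 5, |V| = 4, c = 1.
Nullity = 5 - (4 - 1) = 5 - 3 = 2.

2


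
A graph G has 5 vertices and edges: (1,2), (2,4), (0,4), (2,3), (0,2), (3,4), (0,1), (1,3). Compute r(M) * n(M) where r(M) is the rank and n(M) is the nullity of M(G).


r(M) = |V| - c = 5 - 1 = 4.
nullity = |E| - r(M) = 8 - 4 = 4.
Product = 4 * 4 = 16.

16


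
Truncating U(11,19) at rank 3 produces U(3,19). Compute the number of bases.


Truncating U(11,19) to rank 3 gives U(3,19).
Bases of U(3,19) are all 3-element subsets of 19 elements.
Number of bases = C(19,3) = 19! / (3! * 16!) = 969.

969


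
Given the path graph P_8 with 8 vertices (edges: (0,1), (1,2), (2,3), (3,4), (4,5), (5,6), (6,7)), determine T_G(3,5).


A path on 8 vertices is a tree with 7 edges.
T(x,y) = x^(7) for any tree.
T(3,5) = 3^7 = 2187.

2187


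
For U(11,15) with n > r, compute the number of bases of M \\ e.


Deleting e from U(11,15) gives U(11,14) since n > r.
Bases of U(11,14) = C(14,11) = 364.

364


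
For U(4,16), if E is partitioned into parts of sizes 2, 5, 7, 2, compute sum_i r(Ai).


r(Ai) = min(|Ai|, 4) for each part.
Sum = min(2,4) + min(5,4) + min(7,4) + min(2,4)
    = 2 + 4 + 4 + 2
    = 12.

12


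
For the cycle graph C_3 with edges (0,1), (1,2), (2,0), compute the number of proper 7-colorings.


P(C_3, k) = (k-1)^3 + (-1)^3*(k-1).
P(7) = (6)^3 - 6
= 216 - 6 = 210.

210


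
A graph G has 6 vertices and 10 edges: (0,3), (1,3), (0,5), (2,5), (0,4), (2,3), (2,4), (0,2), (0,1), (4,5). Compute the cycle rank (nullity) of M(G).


Cycle rank (nullity) = |E| - r(M) = |E| - (|V| - c).
|E| = 10, |V| = 6, c = 1.
Nullity = 10 - (6 - 1) = 10 - 5 = 5.

5


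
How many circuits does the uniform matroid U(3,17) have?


In U(3,17), circuits are the (4)-element subsets.
Any set of 4 elements is dependent, and removing any one element gives
an independent set of size 3, so it is a minimal dependent set.
Number of circuits = C(17,4) = 17! / (4! * 13!) = 2380.

2380


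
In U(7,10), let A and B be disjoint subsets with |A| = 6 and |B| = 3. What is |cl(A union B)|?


|A union B| = 6 + 3 = 9 (disjoint).
In U(7,10), cl(S) = S if |S| < 7, else cl(S) = E.
Since 9 >= 7, cl(A union B) = E.
|cl(A union B)| = 10.

10


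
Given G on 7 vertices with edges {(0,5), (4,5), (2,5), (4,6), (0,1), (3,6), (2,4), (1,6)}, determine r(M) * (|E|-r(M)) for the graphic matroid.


r(M) = |V| - c = 7 - 1 = 6.
nullity = |E| - r(M) = 8 - 6 = 2.
Product = 6 * 2 = 12.

12


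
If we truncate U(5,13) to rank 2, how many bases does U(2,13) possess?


Truncating U(5,13) to rank 2 gives U(2,13).
Bases of U(2,13) are all 2-element subsets of 13 elements.
Number of bases = (13 choose 2) = 78.

78


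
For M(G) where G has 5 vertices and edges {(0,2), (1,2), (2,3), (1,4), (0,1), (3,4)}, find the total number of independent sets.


An independent set in a graphic matroid is an acyclic edge subset.
G has 5 vertices and 6 edges.
Enumerate all 2^6 = 64 subsets, checking for acyclicity.
Total independent sets = 52.

52


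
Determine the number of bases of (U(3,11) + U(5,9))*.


(M1+M2)* = M1* + M2*.
M1* = U(8,11), bases: C(11,8) = 165.
M2* = U(4,9), bases: C(9,4) = 126.
|B(M*)| = 165 * 126 = 20790.

20790


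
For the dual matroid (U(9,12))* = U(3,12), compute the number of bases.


The dual of U(r,n) is U(n-r, n) = U(3,12).
Bases of U(3,12) are all (3)-element subsets.
|B(M*)| = C(12,3) = 12! / (3! * 9!) = 220.

220


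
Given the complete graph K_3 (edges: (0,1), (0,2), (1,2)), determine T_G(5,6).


T(K_3; x,y) = x^2 + x + y.
T(5,6) = 25 + 5 + 6 = 36.

36


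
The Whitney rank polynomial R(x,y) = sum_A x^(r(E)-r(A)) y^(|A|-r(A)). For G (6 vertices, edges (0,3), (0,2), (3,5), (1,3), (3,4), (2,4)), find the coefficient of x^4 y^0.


R(x,y) = sum over A in 2^E of x^(r(E)-r(A)) * y^(|A|-r(A)).
G has 6 vertices, 6 edges. r(E) = 5.
Enumerate all 2^6 = 64 subsets.
Count subsets with r(E)-r(A)=4 and |A|-r(A)=0: 6.

6


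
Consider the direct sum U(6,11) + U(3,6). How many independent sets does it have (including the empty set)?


For a direct sum, |I(M1+M2)| = |I(M1)| * |I(M2)|.
|I(U(6,11))| = sum C(11,k) for k=0..6 = 1486.
|I(U(3,6))| = sum C(6,k) for k=0..3 = 42.
Total = 1486 * 42 = 62412.

62412


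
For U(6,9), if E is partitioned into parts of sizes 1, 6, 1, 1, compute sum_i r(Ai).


r(Ai) = min(|Ai|, 6) for each part.
Sum = min(1,6) + min(6,6) + min(1,6) + min(1,6)
    = 1 + 6 + 1 + 1
    = 9.

9


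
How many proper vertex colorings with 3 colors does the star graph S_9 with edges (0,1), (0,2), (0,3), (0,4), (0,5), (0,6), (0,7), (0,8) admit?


P(tree, k) = k * (k-1)^(8) for any tree on 9 vertices.
P(3) = 3 * 2^8 = 3 * 256 = 768.

768


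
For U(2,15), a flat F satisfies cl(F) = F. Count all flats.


Flats of U(2,15): every subset of size < 2 is a flat, plus E itself.
Count = C(15,0) + C(15,1) + 1
     = 1 + 15 + 1
     = 17.

17


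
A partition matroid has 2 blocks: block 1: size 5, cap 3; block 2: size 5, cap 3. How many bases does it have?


A basis picks exactly ci elements from block i.
Number of bases = product of C(|Si|, ci).
= C(5,3) * C(5,3)
= 10 * 10
= 100.

100


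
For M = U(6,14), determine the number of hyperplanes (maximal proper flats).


Hyperplanes of U(6,14) are flats of rank 5.
In a uniform matroid, these are exactly the (5)-element subsets.
Count = C(14,5) = 2002.

2002


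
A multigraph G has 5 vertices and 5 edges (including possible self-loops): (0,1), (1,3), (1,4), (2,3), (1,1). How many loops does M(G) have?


In a graphic matroid, a loop is a self-loop edge (u,u) with rank 0.
Examining all 5 edges for self-loops...
Self-loops found: (1,1)
Number of loops = 1.

1


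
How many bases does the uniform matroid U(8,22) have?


Bases of U(8,22) are all 8-element subsets of the 22-element ground set.
Number of bases = C(22,8).
(22 choose 8) = 319770.

319770


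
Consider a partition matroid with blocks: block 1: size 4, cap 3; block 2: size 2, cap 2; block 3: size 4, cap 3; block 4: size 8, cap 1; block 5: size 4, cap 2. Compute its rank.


Rank of a partition matroid = sum of min(|Si|, ci) for each block.
= min(4,3) + min(2,2) + min(4,3) + min(8,1) + min(4,2)
= 3 + 2 + 3 + 1 + 2
= 11.

11


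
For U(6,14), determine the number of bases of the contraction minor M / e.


Contracting e from U(6,14) gives U(5,13).
Bases of U(5,13) = C(13,5) = 13! / (5! * 8!) = 1287.

1287


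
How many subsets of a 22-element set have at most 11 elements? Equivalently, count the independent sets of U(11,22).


Independent sets of U(11,22) are all subsets of size <= 11.
Count = C(22,0) + C(22,1) + C(22,2) + C(22,3) + C(22,4) + C(22,5) + C(22,6) + C(22,7) + C(22,8) + C(22,9) + C(22,10) + C(22,11)
     = 1 + 22 + 231 + 1540 + 7315 + 26334 + 74613 + 170544 + 319770 + 497420 + 646646 + 705432
     = 2449868.

2449868


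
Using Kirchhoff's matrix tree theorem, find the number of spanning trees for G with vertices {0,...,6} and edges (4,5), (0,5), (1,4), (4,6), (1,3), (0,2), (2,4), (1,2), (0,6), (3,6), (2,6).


By Kirchhoff's matrix tree theorem, the number of spanning trees equals
the determinant of any cofactor of the Laplacian matrix L.
G has 7 vertices and 11 edges.
Computing the (6 x 6) cofactor determinant gives 176.

176


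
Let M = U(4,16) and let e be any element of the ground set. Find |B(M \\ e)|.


Deleting e from U(4,16) gives U(4,15) since n > r.
Bases of U(4,15) = C(15,4) = (15 * 14 * 13 * 12) / (1 * 2 * 3 * 4) = 1365.

1365


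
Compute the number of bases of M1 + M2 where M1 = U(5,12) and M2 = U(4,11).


Bases of a direct sum M1 + M2: |B| = |B(M1)| * |B(M2)|.
|B(U(5,12))| = C(12,5) = 792.
|B(U(4,11))| = C(11,4) = 330.
Total bases = 792 * 330 = 261360.

261360


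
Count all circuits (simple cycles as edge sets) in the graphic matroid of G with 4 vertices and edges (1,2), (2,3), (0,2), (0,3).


A circuit in a graphic matroid = edge set of a simple cycle.
G has 4 vertices and 4 edges.
Enumerating all minimal edge subsets forming cycles...
Total circuits found: 1.

1


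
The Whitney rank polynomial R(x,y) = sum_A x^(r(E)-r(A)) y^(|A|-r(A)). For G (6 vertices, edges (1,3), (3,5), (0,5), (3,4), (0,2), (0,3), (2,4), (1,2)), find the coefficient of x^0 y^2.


R(x,y) = sum over A in 2^E of x^(r(E)-r(A)) * y^(|A|-r(A)).
G has 6 vertices, 8 edges. r(E) = 5.
Enumerate all 2^8 = 256 subsets.
Count subsets with r(E)-r(A)=0 and |A|-r(A)=2: 8.

8


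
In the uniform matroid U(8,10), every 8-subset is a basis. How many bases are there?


Bases of U(8,10) are all 8-element subsets of the 10-element ground set.
Number of bases = C(10,8).
C(10,8) = 10! / (8! * 2!) = 45.

45


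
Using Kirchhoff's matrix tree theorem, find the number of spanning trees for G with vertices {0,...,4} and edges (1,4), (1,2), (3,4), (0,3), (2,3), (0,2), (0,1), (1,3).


By Kirchhoff's matrix tree theorem, the number of spanning trees equals
the determinant of any cofactor of the Laplacian matrix L.
G has 5 vertices and 8 edges.
Computing the (4 x 4) cofactor determinant gives 40.

40


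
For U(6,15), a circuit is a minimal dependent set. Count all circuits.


In U(6,15), circuits are the (7)-element subsets.
Any set of 7 elements is dependent, and removing any one element gives
an independent set of size 6, so it is a minimal dependent set.
Number of circuits = (15 choose 7) = 6435.

6435


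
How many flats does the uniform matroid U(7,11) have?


Flats of U(7,11): every subset of size < 7 is a flat, plus E itself.
Count = (11 choose 0) + (11 choose 1) + (11 choose 2) + (11 choose 3) + (11 choose 4) + (11 choose 5) + (11 choose 6) + 1
     = 1 + 11 + 55 + 165 + 330 + 462 + 462 + 1
     = 1487.

1487


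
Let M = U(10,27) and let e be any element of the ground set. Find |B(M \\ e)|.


Deleting e from U(10,27) gives U(10,26) since n > r.
Bases of U(10,26) = (26 choose 10) = 5311735.

5311735


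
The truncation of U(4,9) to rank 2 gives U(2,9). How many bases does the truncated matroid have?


Truncating U(4,9) to rank 2 gives U(2,9).
Bases of U(2,9) are all 2-element subsets of 9 elements.
Number of bases = (9 choose 2) = 36.

36


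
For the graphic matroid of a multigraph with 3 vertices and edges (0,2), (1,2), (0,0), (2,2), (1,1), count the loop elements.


In a graphic matroid, a loop is a self-loop edge (u,u) with rank 0.
Examining all 5 edges for self-loops...
Self-loops found: (0,0), (2,2), (1,1)
Number of loops = 3.

3


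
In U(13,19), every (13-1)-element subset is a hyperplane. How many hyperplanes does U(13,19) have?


Hyperplanes of U(13,19) are flats of rank 12.
In a uniform matroid, these are exactly the (12)-element subsets.
Count = (19 choose 12) = 50388.

50388


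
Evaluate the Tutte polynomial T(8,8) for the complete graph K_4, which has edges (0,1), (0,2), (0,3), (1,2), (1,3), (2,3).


T(K_4; x,y) = x^3 + 3x^2 + 4xy + 2x + y^3 + 3y^2 + 2y.
Substituting x=8, y=8:
= 512 + 192 + 256 + 16 + 512 + 192 + 16
= 1696.

1696


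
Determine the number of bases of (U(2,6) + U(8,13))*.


(M1+M2)* = M1* + M2*.
M1* = U(4,6), bases: C(6,4) = 15.
M2* = U(5,13), bases: C(13,5) = 1287.
|B(M*)| = 15 * 1287 = 19305.

19305


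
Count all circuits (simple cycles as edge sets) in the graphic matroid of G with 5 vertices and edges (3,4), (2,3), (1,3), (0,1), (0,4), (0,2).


A circuit in a graphic matroid = edge set of a simple cycle.
G has 5 vertices and 6 edges.
Enumerating all minimal edge subsets forming cycles...
Total circuits found: 3.

3


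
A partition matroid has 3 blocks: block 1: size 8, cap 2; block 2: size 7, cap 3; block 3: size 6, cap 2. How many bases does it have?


A basis picks exactly ci elements from block i.
Number of bases = product of C(|Si|, ci).
= C(8,2) * C(7,3) * C(6,2)
= 28 * 35 * 15
= 14700.

14700


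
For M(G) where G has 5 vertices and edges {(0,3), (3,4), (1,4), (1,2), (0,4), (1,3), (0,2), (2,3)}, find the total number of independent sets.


An independent set in a graphic matroid is an acyclic edge subset.
G has 5 vertices and 8 edges.
Enumerate all 2^8 = 256 subsets, checking for acyclicity.
Total independent sets = 134.

134


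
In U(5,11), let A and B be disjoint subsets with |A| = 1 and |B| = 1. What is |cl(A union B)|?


|A union B| = 1 + 1 = 2 (disjoint).
In U(5,11), cl(S) = S if |S| < 5, else cl(S) = E.
Since 2 < 5, cl(A union B) = A union B.
|cl(A union B)| = 2.

2


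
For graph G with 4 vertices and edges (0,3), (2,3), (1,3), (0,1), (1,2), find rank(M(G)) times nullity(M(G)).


r(M) = |V| - c = 4 - 1 = 3.
nullity = |E| - r(M) = 5 - 3 = 2.
Product = 3 * 2 = 6.

6


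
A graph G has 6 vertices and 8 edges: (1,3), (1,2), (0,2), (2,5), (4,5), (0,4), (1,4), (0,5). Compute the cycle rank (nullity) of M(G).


Cycle rank (nullity) = |E| - r(M) = |E| - (|V| - c).
|E| = 8, |V| = 6, c = 1.
Nullity = 8 - (6 - 1) = 8 - 5 = 3.

3


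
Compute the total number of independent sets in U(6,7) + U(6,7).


For a direct sum, |I(M1+M2)| = |I(M1)| * |I(M2)|.
|I(U(6,7))| = sum C(7,k) for k=0..6 = 127.
|I(U(6,7))| = sum C(7,k) for k=0..6 = 127.
Total = 127 * 127 = 16129.

16129


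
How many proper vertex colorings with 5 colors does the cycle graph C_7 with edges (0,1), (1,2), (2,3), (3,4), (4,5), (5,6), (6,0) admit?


P(C_7, k) = (k-1)^7 + (-1)^7*(k-1).
P(5) = (4)^7 - 4
= 16384 - 4 = 16380.

16380


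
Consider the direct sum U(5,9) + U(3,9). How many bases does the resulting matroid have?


Bases of a direct sum M1 + M2: |B| = |B(M1)| * |B(M2)|.
|B(U(5,9))| = C(9,5) = 126.
|B(U(3,9))| = C(9,3) = 84.
Total bases = 126 * 84 = 10584.

10584


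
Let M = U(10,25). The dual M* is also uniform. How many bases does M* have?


The dual of U(r,n) is U(n-r, n) = U(15,25).
Bases of U(15,25) are all (15)-element subsets.
|B(M*)| = (25 choose 15) = 3268760.

3268760


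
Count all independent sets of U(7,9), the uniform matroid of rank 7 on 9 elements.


Independent sets of U(7,9) are all subsets of size <= 7.
Count = C(9,0) + C(9,1) + C(9,2) + C(9,3) + C(9,4) + C(9,5) + C(9,6) + C(9,7)
     = 1 + 9 + 36 + 84 + 126 + 126 + 84 + 36
     = 502.

502


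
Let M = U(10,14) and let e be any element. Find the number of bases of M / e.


Contracting e from U(10,14) gives U(9,13).
Bases of U(9,13) = (13 choose 9) = 715.

715


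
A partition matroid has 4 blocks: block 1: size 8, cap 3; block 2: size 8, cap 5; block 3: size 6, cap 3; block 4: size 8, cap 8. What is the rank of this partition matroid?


Rank of a partition matroid = sum of min(|Si|, ci) for each block.
= min(8,3) + min(8,5) + min(6,3) + min(8,8)
= 3 + 5 + 3 + 8
= 19.

19


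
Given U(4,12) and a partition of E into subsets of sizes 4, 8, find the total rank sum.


r(Ai) = min(|Ai|, 4) for each part.
Sum = min(4,4) + min(8,4)
    = 4 + 4
    = 8.

8


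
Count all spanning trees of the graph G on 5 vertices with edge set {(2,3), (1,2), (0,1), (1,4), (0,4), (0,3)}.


By Kirchhoff's matrix tree theorem, the number of spanning trees equals
the determinant of any cofactor of the Laplacian matrix L.
G has 5 vertices and 6 edges.
Computing the (4 x 4) cofactor determinant gives 11.

11


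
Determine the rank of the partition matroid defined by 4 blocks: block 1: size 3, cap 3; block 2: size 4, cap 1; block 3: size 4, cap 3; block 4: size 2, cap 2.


Rank of a partition matroid = sum of min(|Si|, ci) for each block.
= min(3,3) + min(4,1) + min(4,3) + min(2,2)
= 3 + 1 + 3 + 2
= 9.

9


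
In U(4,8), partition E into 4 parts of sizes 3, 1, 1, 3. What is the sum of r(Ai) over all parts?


r(Ai) = min(|Ai|, 4) for each part.
Sum = min(3,4) + min(1,4) + min(1,4) + min(3,4)
    = 3 + 1 + 1 + 3
    = 8.

8


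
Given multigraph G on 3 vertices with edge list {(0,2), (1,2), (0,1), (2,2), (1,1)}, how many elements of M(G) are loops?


In a graphic matroid, a loop is a self-loop edge (u,u) with rank 0.
Examining all 5 edges for self-loops...
Self-loops found: (2,2), (1,1)
Number of loops = 2.

2


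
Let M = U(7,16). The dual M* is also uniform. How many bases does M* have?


The dual of U(r,n) is U(n-r, n) = U(9,16).
Bases of U(9,16) are all (9)-element subsets.
|B(M*)| = C(16,9) = 16! / (9! * 7!) = 11440.

11440


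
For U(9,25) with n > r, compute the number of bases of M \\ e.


Deleting e from U(9,25) gives U(9,24) since n > r.
Bases of U(9,24) = C(24,9) = 24! / (9! * 15!) = 1307504.

1307504


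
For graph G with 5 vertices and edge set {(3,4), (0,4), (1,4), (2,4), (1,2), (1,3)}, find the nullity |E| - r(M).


Cycle rank (nullity) = |E| - r(M) = |E| - (|V| - c).
|E| = 6, |V| = 5, c = 1.
Nullity = 6 - (5 - 1) = 6 - 4 = 2.

2


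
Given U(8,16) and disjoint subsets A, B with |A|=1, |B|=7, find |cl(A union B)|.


|A union B| = 1 + 7 = 8 (disjoint).
In U(8,16), cl(S) = S if |S| < 8, else cl(S) = E.
Since 8 >= 8, cl(A union B) = E.
|cl(A union B)| = 16.

16


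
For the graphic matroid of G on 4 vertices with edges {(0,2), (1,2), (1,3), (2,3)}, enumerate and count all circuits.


A circuit in a graphic matroid = edge set of a simple cycle.
G has 4 vertices and 4 edges.
Enumerating all minimal edge subsets forming cycles...
Total circuits found: 1.

1


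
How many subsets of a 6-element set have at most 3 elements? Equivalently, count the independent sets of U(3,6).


Independent sets of U(3,6) are all subsets of size <= 3.
Count = C(6,0) + C(6,1) + C(6,2) + C(6,3)
     = 1 + 6 + 15 + 20
     = 42.

42


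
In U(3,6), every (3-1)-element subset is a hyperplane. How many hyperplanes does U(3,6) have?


Hyperplanes of U(3,6) are flats of rank 2.
In a uniform matroid, these are exactly the (2)-element subsets.
Count = (6 choose 2) = 15.

15


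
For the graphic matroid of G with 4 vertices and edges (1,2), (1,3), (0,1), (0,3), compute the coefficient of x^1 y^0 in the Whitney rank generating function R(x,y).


R(x,y) = sum over A in 2^E of x^(r(E)-r(A)) * y^(|A|-r(A)).
G has 4 vertices, 4 edges. r(E) = 3.
Enumerate all 2^4 = 16 subsets.
Count subsets with r(E)-r(A)=1 and |A|-r(A)=0: 6.

6


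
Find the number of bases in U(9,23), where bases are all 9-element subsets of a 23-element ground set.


Bases of U(9,23) are all 9-element subsets of the 23-element ground set.
Number of bases = C(23,9).
C(23,9) = 23! / (9! * 14!) = 817190.

817190


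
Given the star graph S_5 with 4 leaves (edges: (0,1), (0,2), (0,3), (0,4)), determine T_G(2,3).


A star on 5 vertices is a tree with 4 edges.
T(x,y) = x^(4) for any tree.
T(2,3) = 2^4 = 16.

16


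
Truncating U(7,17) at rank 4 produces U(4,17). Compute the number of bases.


Truncating U(7,17) to rank 4 gives U(4,17).
Bases of U(4,17) are all 4-element subsets of 17 elements.
Number of bases = C(17,4) = (17 * 16 * 15 * 14) / (1 * 2 * 3 * 4) = 2380.

2380


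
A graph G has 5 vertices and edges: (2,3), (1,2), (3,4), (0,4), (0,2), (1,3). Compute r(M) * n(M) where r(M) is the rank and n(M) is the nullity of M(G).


r(M) = |V| - c = 5 - 1 = 4.
nullity = |E| - r(M) = 6 - 4 = 2.
Product = 4 * 2 = 8.

8


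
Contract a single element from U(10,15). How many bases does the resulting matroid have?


Contracting e from U(10,15) gives U(9,14).
Bases of U(9,14) = C(14,9) = 2002.

2002


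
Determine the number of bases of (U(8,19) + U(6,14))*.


(M1+M2)* = M1* + M2*.
M1* = U(11,19), bases: C(19,11) = 75582.
M2* = U(8,14), bases: C(14,8) = 3003.
|B(M*)| = 75582 * 3003 = 226972746.

226972746


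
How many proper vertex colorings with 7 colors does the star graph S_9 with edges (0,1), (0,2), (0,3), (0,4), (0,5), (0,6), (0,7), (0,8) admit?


P(tree, k) = k * (k-1)^(8) for any tree on 9 vertices.
P(7) = 7 * 6^8 = 7 * 1679616 = 11757312.

11757312


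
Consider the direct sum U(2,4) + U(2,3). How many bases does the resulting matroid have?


Bases of a direct sum M1 + M2: |B| = |B(M1)| * |B(M2)|.
|B(U(2,4))| = C(4,2) = 6.
|B(U(2,3))| = C(3,2) = 3.
Total bases = 6 * 3 = 18.

18


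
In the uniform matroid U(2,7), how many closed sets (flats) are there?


Flats of U(2,7): every subset of size < 2 is a flat, plus E itself.
Count = (7 choose 0) + (7 choose 1) + 1
     = 1 + 7 + 1
     = 9.

9


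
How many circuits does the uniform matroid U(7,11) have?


In U(7,11), circuits are the (8)-element subsets.
Any set of 8 elements is dependent, and removing any one element gives
an independent set of size 7, so it is a minimal dependent set.
Number of circuits = (11 choose 8) = 165.

165


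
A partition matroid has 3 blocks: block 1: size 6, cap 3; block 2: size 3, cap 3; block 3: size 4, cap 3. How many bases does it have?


A basis picks exactly ci elements from block i.
Number of bases = product of C(|Si|, ci).
= C(6,3) * C(3,3) * C(4,3)
= 20 * 1 * 4
= 80.

80


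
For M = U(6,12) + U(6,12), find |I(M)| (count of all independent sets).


For a direct sum, |I(M1+M2)| = |I(M1)| * |I(M2)|.
|I(U(6,12))| = sum C(12,k) for k=0..6 = 2510.
|I(U(6,12))| = sum C(12,k) for k=0..6 = 2510.
Total = 2510 * 2510 = 6300100.

6300100


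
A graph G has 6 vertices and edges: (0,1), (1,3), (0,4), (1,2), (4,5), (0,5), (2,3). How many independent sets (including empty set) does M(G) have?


An independent set in a graphic matroid is an acyclic edge subset.
G has 6 vertices and 7 edges.
Enumerate all 2^7 = 128 subsets, checking for acyclicity.
Total independent sets = 98.

98


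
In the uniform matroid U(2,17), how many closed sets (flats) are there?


Flats of U(2,17): every subset of size < 2 is a flat, plus E itself.
Count = C(17,0) + C(17,1) + 1
     = 1 + 17 + 1
     = 19.

19


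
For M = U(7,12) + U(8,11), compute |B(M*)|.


(M1+M2)* = M1* + M2*.
M1* = U(5,12), bases: C(12,5) = 792.
M2* = U(3,11), bases: C(11,3) = 165.
|B(M*)| = 792 * 165 = 130680.

130680


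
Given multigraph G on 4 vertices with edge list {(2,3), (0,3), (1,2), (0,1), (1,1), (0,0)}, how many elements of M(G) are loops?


In a graphic matroid, a loop is a self-loop edge (u,u) with rank 0.
Examining all 6 edges for self-loops...
Self-loops found: (1,1), (0,0)
Number of loops = 2.

2
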